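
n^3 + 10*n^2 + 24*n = n*(n + 4)*(n + 6)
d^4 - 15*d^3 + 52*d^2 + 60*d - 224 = (d - 8)*(d - 7)*(d - 2)*(d + 2)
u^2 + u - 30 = (u - 5)*(u + 6)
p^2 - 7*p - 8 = (p - 8)*(p + 1)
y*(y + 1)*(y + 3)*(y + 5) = y^4 + 9*y^3 + 23*y^2 + 15*y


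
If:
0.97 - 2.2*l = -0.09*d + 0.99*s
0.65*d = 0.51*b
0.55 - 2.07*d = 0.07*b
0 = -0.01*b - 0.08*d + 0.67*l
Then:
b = 0.32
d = 0.25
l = 0.04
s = 0.92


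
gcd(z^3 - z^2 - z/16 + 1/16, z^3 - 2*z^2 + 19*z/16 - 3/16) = z^2 - 5*z/4 + 1/4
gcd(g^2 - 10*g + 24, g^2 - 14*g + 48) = g - 6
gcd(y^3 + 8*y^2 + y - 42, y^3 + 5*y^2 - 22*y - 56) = y + 7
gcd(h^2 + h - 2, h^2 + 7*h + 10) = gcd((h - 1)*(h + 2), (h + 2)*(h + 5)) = h + 2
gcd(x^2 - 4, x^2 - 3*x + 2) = x - 2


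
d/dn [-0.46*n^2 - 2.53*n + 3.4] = -0.92*n - 2.53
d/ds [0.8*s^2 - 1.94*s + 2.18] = 1.6*s - 1.94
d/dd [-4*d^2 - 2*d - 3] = -8*d - 2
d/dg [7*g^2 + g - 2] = 14*g + 1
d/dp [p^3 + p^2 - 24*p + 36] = 3*p^2 + 2*p - 24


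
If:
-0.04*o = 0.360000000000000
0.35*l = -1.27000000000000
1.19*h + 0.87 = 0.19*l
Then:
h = -1.31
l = -3.63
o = -9.00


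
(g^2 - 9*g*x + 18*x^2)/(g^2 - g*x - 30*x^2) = (g - 3*x)/(g + 5*x)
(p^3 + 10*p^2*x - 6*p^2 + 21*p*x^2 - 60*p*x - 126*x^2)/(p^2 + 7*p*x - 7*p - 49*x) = (p^2 + 3*p*x - 6*p - 18*x)/(p - 7)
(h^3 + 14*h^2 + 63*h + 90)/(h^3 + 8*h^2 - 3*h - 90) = (h + 3)/(h - 3)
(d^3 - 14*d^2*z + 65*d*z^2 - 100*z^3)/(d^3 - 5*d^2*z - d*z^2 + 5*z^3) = (-d^2 + 9*d*z - 20*z^2)/(-d^2 + z^2)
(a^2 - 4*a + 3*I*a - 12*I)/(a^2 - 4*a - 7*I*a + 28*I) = (a + 3*I)/(a - 7*I)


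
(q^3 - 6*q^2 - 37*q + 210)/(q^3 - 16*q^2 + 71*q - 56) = (q^2 + q - 30)/(q^2 - 9*q + 8)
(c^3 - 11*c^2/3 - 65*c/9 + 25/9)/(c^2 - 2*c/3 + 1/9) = (3*c^2 - 10*c - 25)/(3*c - 1)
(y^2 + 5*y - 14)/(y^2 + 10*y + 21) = (y - 2)/(y + 3)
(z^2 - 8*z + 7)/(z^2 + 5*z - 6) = (z - 7)/(z + 6)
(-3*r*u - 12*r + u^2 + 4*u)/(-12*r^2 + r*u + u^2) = (u + 4)/(4*r + u)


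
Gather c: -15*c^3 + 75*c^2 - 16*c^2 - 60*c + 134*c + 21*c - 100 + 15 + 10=-15*c^3 + 59*c^2 + 95*c - 75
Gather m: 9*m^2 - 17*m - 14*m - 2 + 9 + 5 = 9*m^2 - 31*m + 12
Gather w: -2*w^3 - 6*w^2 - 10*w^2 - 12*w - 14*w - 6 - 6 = -2*w^3 - 16*w^2 - 26*w - 12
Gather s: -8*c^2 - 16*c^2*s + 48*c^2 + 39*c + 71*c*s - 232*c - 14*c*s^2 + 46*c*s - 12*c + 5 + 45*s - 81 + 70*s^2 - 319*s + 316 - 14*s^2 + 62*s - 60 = 40*c^2 - 205*c + s^2*(56 - 14*c) + s*(-16*c^2 + 117*c - 212) + 180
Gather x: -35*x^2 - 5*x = -35*x^2 - 5*x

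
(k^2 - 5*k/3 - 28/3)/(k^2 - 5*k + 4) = (k + 7/3)/(k - 1)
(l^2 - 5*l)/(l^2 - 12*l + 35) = l/(l - 7)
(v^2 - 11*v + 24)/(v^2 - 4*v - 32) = (v - 3)/(v + 4)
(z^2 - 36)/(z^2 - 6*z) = (z + 6)/z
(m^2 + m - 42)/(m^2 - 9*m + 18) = (m + 7)/(m - 3)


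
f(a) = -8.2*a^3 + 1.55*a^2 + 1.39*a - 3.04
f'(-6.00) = -902.81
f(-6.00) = 1815.62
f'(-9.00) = -2019.11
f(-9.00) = 6087.80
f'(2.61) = -158.10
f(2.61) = -134.65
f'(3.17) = -235.99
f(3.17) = -244.27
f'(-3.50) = -310.81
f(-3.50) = 362.66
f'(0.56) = -4.59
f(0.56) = -3.22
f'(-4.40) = -488.51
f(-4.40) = 719.36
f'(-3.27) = -271.79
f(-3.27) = 295.71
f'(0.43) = -1.83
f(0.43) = -2.81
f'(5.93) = -845.28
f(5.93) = -1650.22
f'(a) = -24.6*a^2 + 3.1*a + 1.39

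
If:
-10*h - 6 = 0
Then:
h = -3/5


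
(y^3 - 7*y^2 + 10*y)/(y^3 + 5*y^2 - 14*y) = (y - 5)/(y + 7)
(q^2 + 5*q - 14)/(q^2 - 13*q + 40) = (q^2 + 5*q - 14)/(q^2 - 13*q + 40)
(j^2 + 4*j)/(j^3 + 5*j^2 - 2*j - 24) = j/(j^2 + j - 6)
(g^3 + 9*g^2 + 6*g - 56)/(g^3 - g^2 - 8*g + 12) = (g^2 + 11*g + 28)/(g^2 + g - 6)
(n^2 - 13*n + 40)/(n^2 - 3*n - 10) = (n - 8)/(n + 2)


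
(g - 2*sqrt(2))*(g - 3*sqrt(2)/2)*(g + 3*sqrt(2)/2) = g^3 - 2*sqrt(2)*g^2 - 9*g/2 + 9*sqrt(2)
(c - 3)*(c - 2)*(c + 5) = c^3 - 19*c + 30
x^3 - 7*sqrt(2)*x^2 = x^2*(x - 7*sqrt(2))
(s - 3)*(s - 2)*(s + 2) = s^3 - 3*s^2 - 4*s + 12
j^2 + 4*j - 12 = (j - 2)*(j + 6)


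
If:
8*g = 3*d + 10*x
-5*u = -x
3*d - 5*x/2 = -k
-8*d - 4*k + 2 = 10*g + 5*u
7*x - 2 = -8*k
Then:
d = 28/2229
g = 248/2229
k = 391/2229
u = 38/2229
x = 190/2229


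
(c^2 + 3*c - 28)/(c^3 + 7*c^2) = (c - 4)/c^2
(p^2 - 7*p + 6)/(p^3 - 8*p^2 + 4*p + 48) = (p - 1)/(p^2 - 2*p - 8)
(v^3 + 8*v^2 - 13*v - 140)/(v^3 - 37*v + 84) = (v + 5)/(v - 3)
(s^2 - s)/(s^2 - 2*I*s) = (s - 1)/(s - 2*I)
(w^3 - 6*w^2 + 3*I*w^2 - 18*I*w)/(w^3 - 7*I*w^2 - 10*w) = (w^2 + 3*w*(-2 + I) - 18*I)/(w^2 - 7*I*w - 10)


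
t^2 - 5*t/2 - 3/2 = (t - 3)*(t + 1/2)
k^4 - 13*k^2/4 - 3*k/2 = k*(k - 2)*(k + 1/2)*(k + 3/2)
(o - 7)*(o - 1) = o^2 - 8*o + 7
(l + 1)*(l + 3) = l^2 + 4*l + 3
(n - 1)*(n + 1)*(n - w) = n^3 - n^2*w - n + w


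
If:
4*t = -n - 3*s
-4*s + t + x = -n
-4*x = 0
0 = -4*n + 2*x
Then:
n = 0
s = 0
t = 0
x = 0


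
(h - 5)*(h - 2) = h^2 - 7*h + 10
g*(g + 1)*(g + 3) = g^3 + 4*g^2 + 3*g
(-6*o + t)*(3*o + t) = -18*o^2 - 3*o*t + t^2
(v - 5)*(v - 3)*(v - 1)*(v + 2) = v^4 - 7*v^3 + 5*v^2 + 31*v - 30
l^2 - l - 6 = (l - 3)*(l + 2)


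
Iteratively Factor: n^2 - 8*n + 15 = (n - 3)*(n - 5)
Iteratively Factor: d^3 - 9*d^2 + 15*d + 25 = (d - 5)*(d^2 - 4*d - 5) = (d - 5)*(d + 1)*(d - 5)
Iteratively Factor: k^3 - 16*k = (k - 4)*(k^2 + 4*k) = k*(k - 4)*(k + 4)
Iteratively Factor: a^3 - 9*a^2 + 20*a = (a - 4)*(a^2 - 5*a) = (a - 5)*(a - 4)*(a)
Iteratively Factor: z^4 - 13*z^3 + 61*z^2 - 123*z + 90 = (z - 3)*(z^3 - 10*z^2 + 31*z - 30) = (z - 3)^2*(z^2 - 7*z + 10) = (z - 5)*(z - 3)^2*(z - 2)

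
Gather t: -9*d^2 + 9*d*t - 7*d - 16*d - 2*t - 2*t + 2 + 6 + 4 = -9*d^2 - 23*d + t*(9*d - 4) + 12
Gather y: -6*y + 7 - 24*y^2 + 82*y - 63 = -24*y^2 + 76*y - 56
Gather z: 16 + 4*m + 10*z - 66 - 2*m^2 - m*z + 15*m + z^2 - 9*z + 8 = -2*m^2 + 19*m + z^2 + z*(1 - m) - 42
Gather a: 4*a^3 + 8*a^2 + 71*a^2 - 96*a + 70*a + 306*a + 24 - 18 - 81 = 4*a^3 + 79*a^2 + 280*a - 75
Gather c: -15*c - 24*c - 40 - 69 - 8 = -39*c - 117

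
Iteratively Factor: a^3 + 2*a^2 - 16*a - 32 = (a + 4)*(a^2 - 2*a - 8) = (a + 2)*(a + 4)*(a - 4)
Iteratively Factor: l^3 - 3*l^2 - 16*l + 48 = (l + 4)*(l^2 - 7*l + 12) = (l - 3)*(l + 4)*(l - 4)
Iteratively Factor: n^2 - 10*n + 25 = (n - 5)*(n - 5)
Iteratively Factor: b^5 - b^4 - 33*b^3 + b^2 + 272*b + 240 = (b + 1)*(b^4 - 2*b^3 - 31*b^2 + 32*b + 240) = (b + 1)*(b + 3)*(b^3 - 5*b^2 - 16*b + 80) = (b - 5)*(b + 1)*(b + 3)*(b^2 - 16) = (b - 5)*(b - 4)*(b + 1)*(b + 3)*(b + 4)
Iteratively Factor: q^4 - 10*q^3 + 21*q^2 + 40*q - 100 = (q - 5)*(q^3 - 5*q^2 - 4*q + 20) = (q - 5)^2*(q^2 - 4) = (q - 5)^2*(q + 2)*(q - 2)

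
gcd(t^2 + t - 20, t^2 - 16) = t - 4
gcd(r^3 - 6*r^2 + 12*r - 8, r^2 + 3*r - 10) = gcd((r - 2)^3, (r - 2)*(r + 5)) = r - 2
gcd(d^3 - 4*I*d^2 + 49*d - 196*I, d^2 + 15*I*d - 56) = d + 7*I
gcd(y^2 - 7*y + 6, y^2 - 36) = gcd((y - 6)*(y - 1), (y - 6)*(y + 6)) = y - 6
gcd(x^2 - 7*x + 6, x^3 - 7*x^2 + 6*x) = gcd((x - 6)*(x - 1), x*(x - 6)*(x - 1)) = x^2 - 7*x + 6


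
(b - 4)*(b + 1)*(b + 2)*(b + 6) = b^4 + 5*b^3 - 16*b^2 - 68*b - 48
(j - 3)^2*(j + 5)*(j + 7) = j^4 + 6*j^3 - 28*j^2 - 102*j + 315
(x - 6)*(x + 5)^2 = x^3 + 4*x^2 - 35*x - 150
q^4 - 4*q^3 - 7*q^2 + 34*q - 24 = (q - 4)*(q - 2)*(q - 1)*(q + 3)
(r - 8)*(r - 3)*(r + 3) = r^3 - 8*r^2 - 9*r + 72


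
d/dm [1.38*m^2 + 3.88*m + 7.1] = 2.76*m + 3.88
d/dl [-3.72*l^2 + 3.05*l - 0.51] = 3.05 - 7.44*l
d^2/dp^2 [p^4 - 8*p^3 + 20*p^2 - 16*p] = 12*p^2 - 48*p + 40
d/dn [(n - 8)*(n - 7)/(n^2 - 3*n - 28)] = 12/(n^2 + 8*n + 16)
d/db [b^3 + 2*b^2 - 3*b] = 3*b^2 + 4*b - 3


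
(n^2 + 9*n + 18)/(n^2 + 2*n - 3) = (n + 6)/(n - 1)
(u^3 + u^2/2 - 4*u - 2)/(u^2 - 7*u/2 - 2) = (u^2 - 4)/(u - 4)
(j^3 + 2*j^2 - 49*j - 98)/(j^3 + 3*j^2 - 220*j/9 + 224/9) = 9*(j^2 - 5*j - 14)/(9*j^2 - 36*j + 32)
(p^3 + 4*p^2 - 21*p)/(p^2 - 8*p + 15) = p*(p + 7)/(p - 5)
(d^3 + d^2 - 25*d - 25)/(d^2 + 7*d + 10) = (d^2 - 4*d - 5)/(d + 2)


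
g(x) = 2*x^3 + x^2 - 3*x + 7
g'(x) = 6*x^2 + 2*x - 3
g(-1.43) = 7.49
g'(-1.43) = 6.41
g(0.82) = 6.32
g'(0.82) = 2.67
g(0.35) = 6.16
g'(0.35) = -1.56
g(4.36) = 178.69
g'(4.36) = 119.78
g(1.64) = 13.59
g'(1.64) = 16.42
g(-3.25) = -41.34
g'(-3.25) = 53.88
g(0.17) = 6.53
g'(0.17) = -2.49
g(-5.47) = -274.00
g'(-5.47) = 165.59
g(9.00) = 1519.00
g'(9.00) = 501.00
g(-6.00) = -371.00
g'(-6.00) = 201.00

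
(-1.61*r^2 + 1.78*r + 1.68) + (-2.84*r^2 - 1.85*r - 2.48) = -4.45*r^2 - 0.0700000000000001*r - 0.8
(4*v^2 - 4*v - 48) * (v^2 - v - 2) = 4*v^4 - 8*v^3 - 52*v^2 + 56*v + 96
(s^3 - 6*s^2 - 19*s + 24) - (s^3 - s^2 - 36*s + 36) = -5*s^2 + 17*s - 12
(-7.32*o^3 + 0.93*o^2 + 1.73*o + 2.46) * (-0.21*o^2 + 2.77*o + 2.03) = 1.5372*o^5 - 20.4717*o^4 - 12.6468*o^3 + 6.1634*o^2 + 10.3261*o + 4.9938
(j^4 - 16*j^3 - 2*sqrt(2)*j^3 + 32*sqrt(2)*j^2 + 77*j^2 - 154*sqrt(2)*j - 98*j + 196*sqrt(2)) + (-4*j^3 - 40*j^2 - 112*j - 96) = j^4 - 20*j^3 - 2*sqrt(2)*j^3 + 37*j^2 + 32*sqrt(2)*j^2 - 154*sqrt(2)*j - 210*j - 96 + 196*sqrt(2)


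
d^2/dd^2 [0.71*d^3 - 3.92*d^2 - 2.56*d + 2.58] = 4.26*d - 7.84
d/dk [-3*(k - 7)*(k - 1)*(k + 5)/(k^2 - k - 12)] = 3*(-k^4 + 2*k^3 - 2*k - 431)/(k^4 - 2*k^3 - 23*k^2 + 24*k + 144)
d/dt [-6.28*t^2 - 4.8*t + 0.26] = -12.56*t - 4.8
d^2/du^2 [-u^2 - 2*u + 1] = -2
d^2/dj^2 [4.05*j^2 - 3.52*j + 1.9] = 8.10000000000000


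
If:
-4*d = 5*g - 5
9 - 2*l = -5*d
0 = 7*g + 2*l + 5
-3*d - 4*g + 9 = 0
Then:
No Solution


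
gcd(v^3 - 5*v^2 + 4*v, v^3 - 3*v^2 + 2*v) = v^2 - v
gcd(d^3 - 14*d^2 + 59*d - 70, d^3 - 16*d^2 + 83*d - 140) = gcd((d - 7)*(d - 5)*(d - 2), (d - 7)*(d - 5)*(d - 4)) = d^2 - 12*d + 35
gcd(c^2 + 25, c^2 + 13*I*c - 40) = c + 5*I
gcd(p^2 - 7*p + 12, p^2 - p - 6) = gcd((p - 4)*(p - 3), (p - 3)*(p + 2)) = p - 3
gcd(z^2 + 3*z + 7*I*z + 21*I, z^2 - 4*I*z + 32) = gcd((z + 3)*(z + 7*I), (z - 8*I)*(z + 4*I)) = 1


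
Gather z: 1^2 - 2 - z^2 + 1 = -z^2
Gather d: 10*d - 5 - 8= 10*d - 13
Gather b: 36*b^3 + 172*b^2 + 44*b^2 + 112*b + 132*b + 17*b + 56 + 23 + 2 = 36*b^3 + 216*b^2 + 261*b + 81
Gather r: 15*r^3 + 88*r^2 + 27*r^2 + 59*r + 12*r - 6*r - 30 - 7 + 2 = 15*r^3 + 115*r^2 + 65*r - 35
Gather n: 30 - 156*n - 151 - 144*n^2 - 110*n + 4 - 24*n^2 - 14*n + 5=-168*n^2 - 280*n - 112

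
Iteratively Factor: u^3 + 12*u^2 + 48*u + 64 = (u + 4)*(u^2 + 8*u + 16) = (u + 4)^2*(u + 4)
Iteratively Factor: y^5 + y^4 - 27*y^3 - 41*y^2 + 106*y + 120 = (y - 2)*(y^4 + 3*y^3 - 21*y^2 - 83*y - 60) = (y - 2)*(y + 3)*(y^3 - 21*y - 20) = (y - 2)*(y + 3)*(y + 4)*(y^2 - 4*y - 5) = (y - 2)*(y + 1)*(y + 3)*(y + 4)*(y - 5)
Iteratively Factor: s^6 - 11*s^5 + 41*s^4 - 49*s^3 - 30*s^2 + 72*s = (s - 3)*(s^5 - 8*s^4 + 17*s^3 + 2*s^2 - 24*s) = (s - 3)*(s + 1)*(s^4 - 9*s^3 + 26*s^2 - 24*s) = (s - 4)*(s - 3)*(s + 1)*(s^3 - 5*s^2 + 6*s) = (s - 4)*(s - 3)^2*(s + 1)*(s^2 - 2*s) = (s - 4)*(s - 3)^2*(s - 2)*(s + 1)*(s)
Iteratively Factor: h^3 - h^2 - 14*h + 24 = (h + 4)*(h^2 - 5*h + 6) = (h - 3)*(h + 4)*(h - 2)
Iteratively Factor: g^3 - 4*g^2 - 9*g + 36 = (g - 3)*(g^2 - g - 12) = (g - 3)*(g + 3)*(g - 4)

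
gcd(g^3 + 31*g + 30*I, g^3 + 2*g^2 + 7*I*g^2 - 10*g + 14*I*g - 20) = g + 5*I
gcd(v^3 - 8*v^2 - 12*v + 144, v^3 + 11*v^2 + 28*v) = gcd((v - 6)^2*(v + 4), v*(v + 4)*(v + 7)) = v + 4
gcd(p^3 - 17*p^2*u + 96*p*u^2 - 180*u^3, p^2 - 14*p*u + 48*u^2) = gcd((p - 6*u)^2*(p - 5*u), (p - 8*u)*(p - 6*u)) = p - 6*u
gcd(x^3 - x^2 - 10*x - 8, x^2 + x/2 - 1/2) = x + 1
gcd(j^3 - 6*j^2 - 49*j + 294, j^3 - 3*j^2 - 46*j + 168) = j^2 + j - 42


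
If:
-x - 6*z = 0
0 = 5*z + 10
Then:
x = 12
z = -2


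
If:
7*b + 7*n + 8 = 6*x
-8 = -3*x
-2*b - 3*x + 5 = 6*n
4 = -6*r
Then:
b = 69/28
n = -37/28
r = -2/3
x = 8/3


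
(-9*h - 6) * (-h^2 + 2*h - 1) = 9*h^3 - 12*h^2 - 3*h + 6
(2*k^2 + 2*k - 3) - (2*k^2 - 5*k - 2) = 7*k - 1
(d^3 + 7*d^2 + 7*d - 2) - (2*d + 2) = d^3 + 7*d^2 + 5*d - 4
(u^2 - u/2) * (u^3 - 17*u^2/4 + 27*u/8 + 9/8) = u^5 - 19*u^4/4 + 11*u^3/2 - 9*u^2/16 - 9*u/16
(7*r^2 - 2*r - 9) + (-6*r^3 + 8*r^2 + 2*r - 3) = -6*r^3 + 15*r^2 - 12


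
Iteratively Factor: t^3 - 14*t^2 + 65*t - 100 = (t - 5)*(t^2 - 9*t + 20) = (t - 5)*(t - 4)*(t - 5)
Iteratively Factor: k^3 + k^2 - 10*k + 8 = (k - 1)*(k^2 + 2*k - 8) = (k - 2)*(k - 1)*(k + 4)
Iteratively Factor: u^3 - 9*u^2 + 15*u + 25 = (u - 5)*(u^2 - 4*u - 5) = (u - 5)*(u + 1)*(u - 5)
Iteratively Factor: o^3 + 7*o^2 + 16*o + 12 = (o + 2)*(o^2 + 5*o + 6) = (o + 2)^2*(o + 3)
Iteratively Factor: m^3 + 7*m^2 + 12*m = (m + 4)*(m^2 + 3*m) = (m + 3)*(m + 4)*(m)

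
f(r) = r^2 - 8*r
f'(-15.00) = -38.00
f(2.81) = -14.58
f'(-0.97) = -9.94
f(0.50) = -3.75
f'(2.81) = -2.38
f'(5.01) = 2.02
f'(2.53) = -2.94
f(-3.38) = 38.46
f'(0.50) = -7.00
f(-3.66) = 42.68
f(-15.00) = 345.00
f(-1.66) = 16.04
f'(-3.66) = -15.32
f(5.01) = -14.98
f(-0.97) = 8.70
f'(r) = 2*r - 8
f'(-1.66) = -11.32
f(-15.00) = 345.00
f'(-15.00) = -38.00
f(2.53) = -13.84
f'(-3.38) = -14.76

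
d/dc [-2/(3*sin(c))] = 2*cos(c)/(3*sin(c)^2)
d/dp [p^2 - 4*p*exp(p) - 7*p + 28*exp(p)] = -4*p*exp(p) + 2*p + 24*exp(p) - 7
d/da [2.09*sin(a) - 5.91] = 2.09*cos(a)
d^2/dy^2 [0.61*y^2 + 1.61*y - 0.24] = 1.22000000000000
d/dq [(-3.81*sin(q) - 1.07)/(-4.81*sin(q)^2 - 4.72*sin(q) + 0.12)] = (-10.2934*sin(q) + 9.16305*cos(2*q) - 14.67065)*cos(q)/(4.81*sin(q)^2 + 4.72*sin(q) - 0.12)^2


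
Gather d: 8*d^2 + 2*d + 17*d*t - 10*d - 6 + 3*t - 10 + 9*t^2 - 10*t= 8*d^2 + d*(17*t - 8) + 9*t^2 - 7*t - 16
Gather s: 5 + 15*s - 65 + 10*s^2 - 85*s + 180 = 10*s^2 - 70*s + 120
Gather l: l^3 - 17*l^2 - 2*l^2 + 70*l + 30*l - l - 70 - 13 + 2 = l^3 - 19*l^2 + 99*l - 81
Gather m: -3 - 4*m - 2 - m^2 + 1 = -m^2 - 4*m - 4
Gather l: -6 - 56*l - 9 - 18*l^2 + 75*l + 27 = -18*l^2 + 19*l + 12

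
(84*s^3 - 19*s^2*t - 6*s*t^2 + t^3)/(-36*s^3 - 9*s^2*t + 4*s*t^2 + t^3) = (-7*s + t)/(3*s + t)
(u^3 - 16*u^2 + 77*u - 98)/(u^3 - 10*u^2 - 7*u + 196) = (u - 2)/(u + 4)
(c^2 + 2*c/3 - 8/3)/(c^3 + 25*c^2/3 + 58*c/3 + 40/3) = (3*c - 4)/(3*c^2 + 19*c + 20)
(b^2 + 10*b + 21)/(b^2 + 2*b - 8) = (b^2 + 10*b + 21)/(b^2 + 2*b - 8)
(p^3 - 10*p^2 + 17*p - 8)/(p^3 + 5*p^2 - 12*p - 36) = (p^3 - 10*p^2 + 17*p - 8)/(p^3 + 5*p^2 - 12*p - 36)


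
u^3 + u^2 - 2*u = u*(u - 1)*(u + 2)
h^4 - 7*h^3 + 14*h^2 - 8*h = h*(h - 4)*(h - 2)*(h - 1)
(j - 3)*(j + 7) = j^2 + 4*j - 21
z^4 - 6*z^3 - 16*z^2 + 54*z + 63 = (z - 7)*(z - 3)*(z + 1)*(z + 3)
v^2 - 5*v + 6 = (v - 3)*(v - 2)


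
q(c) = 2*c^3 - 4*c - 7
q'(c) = 6*c^2 - 4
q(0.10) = -7.40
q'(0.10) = -3.94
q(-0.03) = -6.88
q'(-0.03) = -3.99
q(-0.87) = -4.84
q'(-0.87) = 0.54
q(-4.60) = -183.27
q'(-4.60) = 122.96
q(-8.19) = -1072.95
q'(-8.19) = 398.46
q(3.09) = 39.65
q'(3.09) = 53.29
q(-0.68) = -4.91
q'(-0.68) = -1.23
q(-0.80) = -4.82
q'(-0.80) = -0.16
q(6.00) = 401.00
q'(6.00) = 212.00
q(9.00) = 1415.00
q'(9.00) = 482.00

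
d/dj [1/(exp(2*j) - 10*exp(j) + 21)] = 2*(5 - exp(j))*exp(j)/(exp(2*j) - 10*exp(j) + 21)^2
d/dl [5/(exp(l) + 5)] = -5*exp(l)/(exp(l) + 5)^2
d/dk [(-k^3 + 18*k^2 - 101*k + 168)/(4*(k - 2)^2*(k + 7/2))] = (-35*k^3 + 374*k^2 - 805*k - 266)/(2*(4*k^5 + 4*k^4 - 71*k^3 + 10*k^2 + 364*k - 392))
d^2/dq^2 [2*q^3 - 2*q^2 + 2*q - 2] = 12*q - 4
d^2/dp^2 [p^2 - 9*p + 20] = 2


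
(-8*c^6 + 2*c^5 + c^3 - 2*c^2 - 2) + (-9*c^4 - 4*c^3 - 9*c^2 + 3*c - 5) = -8*c^6 + 2*c^5 - 9*c^4 - 3*c^3 - 11*c^2 + 3*c - 7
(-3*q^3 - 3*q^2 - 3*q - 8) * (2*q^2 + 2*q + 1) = -6*q^5 - 12*q^4 - 15*q^3 - 25*q^2 - 19*q - 8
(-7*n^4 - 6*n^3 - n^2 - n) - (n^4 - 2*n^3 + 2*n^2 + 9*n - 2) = -8*n^4 - 4*n^3 - 3*n^2 - 10*n + 2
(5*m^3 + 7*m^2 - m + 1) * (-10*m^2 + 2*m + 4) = -50*m^5 - 60*m^4 + 44*m^3 + 16*m^2 - 2*m + 4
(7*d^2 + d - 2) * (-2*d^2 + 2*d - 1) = -14*d^4 + 12*d^3 - d^2 - 5*d + 2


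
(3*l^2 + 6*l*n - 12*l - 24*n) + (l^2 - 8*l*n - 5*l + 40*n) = 4*l^2 - 2*l*n - 17*l + 16*n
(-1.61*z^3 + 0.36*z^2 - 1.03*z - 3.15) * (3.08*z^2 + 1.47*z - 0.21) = -4.9588*z^5 - 1.2579*z^4 - 2.3051*z^3 - 11.2917*z^2 - 4.4142*z + 0.6615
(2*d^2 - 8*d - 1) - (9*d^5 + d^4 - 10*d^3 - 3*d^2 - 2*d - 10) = -9*d^5 - d^4 + 10*d^3 + 5*d^2 - 6*d + 9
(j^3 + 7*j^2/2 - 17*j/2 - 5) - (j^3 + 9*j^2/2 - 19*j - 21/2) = -j^2 + 21*j/2 + 11/2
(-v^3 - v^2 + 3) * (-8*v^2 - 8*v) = 8*v^5 + 16*v^4 + 8*v^3 - 24*v^2 - 24*v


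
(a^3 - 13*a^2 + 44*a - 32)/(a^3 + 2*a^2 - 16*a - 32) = (a^2 - 9*a + 8)/(a^2 + 6*a + 8)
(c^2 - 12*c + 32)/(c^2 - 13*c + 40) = (c - 4)/(c - 5)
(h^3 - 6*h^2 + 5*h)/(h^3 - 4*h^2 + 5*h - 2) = h*(h - 5)/(h^2 - 3*h + 2)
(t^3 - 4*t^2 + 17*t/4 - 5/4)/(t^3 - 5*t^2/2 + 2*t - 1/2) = (t - 5/2)/(t - 1)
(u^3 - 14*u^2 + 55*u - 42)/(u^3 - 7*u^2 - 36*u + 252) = (u - 1)/(u + 6)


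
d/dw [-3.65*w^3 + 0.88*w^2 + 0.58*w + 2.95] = -10.95*w^2 + 1.76*w + 0.58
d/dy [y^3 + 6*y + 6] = 3*y^2 + 6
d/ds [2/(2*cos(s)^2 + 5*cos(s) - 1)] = 2*(4*cos(s) + 5)*sin(s)/(5*cos(s) + cos(2*s))^2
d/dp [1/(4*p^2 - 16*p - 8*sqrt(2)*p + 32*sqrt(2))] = (-p + sqrt(2) + 2)/(2*(p^2 - 4*p - 2*sqrt(2)*p + 8*sqrt(2))^2)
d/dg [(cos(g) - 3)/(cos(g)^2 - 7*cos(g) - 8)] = (cos(g)^2 - 6*cos(g) + 29)*sin(g)/(sin(g)^2 + 7*cos(g) + 7)^2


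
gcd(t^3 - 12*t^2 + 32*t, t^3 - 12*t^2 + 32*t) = t^3 - 12*t^2 + 32*t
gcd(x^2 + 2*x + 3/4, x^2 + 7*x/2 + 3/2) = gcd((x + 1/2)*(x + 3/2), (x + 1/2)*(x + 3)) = x + 1/2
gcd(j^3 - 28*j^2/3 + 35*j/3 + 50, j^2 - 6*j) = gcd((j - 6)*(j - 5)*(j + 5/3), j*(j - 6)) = j - 6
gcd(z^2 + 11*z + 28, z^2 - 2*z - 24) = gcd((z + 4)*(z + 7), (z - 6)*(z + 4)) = z + 4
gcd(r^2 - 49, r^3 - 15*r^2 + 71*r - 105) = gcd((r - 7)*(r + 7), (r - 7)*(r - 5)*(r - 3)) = r - 7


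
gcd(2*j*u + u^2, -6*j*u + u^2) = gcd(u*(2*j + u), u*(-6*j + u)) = u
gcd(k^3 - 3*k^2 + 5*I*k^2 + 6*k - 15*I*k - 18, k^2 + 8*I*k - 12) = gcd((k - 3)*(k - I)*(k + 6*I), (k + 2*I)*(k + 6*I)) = k + 6*I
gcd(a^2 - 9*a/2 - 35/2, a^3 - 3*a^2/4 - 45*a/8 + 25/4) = a + 5/2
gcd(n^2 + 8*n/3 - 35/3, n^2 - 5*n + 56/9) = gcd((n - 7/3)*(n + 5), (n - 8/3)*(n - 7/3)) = n - 7/3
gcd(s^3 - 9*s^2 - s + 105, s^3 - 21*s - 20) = s - 5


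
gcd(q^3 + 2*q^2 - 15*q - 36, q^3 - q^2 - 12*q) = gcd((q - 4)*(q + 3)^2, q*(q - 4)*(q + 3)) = q^2 - q - 12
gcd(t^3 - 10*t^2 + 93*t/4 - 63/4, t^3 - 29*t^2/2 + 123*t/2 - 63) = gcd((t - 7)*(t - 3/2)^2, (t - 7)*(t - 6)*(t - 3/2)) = t^2 - 17*t/2 + 21/2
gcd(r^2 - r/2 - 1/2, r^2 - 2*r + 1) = r - 1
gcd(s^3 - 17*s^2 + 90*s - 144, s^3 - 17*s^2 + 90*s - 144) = s^3 - 17*s^2 + 90*s - 144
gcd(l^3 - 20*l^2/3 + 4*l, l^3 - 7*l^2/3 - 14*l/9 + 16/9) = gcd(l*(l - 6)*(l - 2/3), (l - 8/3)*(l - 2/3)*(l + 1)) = l - 2/3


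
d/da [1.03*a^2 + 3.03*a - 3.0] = 2.06*a + 3.03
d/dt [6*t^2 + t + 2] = 12*t + 1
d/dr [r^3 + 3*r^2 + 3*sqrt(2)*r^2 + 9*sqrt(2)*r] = 3*r^2 + 6*r + 6*sqrt(2)*r + 9*sqrt(2)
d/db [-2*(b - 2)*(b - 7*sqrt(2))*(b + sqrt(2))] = -6*b^2 + 8*b + 24*sqrt(2)*b - 24*sqrt(2) + 28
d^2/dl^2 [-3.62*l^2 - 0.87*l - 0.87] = -7.24000000000000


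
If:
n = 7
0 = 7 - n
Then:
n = 7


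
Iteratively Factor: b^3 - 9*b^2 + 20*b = (b - 4)*(b^2 - 5*b) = (b - 5)*(b - 4)*(b)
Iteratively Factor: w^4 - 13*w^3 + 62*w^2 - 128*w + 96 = (w - 2)*(w^3 - 11*w^2 + 40*w - 48) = (w - 3)*(w - 2)*(w^2 - 8*w + 16) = (w - 4)*(w - 3)*(w - 2)*(w - 4)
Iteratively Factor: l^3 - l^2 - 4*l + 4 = (l + 2)*(l^2 - 3*l + 2) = (l - 2)*(l + 2)*(l - 1)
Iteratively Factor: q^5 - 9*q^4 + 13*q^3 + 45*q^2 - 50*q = (q - 5)*(q^4 - 4*q^3 - 7*q^2 + 10*q) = q*(q - 5)*(q^3 - 4*q^2 - 7*q + 10) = q*(q - 5)^2*(q^2 + q - 2) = q*(q - 5)^2*(q - 1)*(q + 2)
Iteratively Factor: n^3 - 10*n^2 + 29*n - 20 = (n - 5)*(n^2 - 5*n + 4) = (n - 5)*(n - 4)*(n - 1)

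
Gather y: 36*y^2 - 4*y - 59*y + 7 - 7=36*y^2 - 63*y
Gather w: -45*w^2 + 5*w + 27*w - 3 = -45*w^2 + 32*w - 3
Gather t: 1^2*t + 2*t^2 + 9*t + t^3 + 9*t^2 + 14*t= t^3 + 11*t^2 + 24*t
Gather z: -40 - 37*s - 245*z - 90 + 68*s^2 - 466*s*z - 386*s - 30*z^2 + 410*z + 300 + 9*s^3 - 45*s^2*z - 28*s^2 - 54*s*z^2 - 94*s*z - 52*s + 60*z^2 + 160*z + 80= 9*s^3 + 40*s^2 - 475*s + z^2*(30 - 54*s) + z*(-45*s^2 - 560*s + 325) + 250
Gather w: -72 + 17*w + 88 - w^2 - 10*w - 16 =-w^2 + 7*w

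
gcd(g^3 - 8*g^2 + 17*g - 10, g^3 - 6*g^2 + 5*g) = g^2 - 6*g + 5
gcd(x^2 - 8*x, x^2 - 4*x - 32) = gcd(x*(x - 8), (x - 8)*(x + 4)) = x - 8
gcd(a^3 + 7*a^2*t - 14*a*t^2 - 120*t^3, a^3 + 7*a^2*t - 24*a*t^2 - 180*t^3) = a + 6*t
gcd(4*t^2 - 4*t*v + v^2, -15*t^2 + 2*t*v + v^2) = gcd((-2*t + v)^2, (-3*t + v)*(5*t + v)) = 1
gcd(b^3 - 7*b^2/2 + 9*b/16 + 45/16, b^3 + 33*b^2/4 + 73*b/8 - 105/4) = b - 5/4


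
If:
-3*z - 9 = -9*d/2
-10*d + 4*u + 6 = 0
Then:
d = 2*z/3 + 2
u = 5*z/3 + 7/2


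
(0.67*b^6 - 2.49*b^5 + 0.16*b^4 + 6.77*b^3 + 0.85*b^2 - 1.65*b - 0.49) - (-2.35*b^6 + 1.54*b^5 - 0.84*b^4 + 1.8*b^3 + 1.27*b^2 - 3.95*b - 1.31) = 3.02*b^6 - 4.03*b^5 + 1.0*b^4 + 4.97*b^3 - 0.42*b^2 + 2.3*b + 0.82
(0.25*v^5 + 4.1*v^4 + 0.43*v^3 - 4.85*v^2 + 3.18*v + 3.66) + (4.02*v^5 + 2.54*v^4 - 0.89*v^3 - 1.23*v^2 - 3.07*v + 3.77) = 4.27*v^5 + 6.64*v^4 - 0.46*v^3 - 6.08*v^2 + 0.11*v + 7.43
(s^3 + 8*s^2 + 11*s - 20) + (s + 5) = s^3 + 8*s^2 + 12*s - 15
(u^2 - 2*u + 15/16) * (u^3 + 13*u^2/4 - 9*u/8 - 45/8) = u^5 + 5*u^4/4 - 107*u^3/16 - 21*u^2/64 + 1305*u/128 - 675/128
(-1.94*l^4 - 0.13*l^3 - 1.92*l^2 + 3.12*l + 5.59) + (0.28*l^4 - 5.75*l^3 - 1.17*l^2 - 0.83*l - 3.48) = -1.66*l^4 - 5.88*l^3 - 3.09*l^2 + 2.29*l + 2.11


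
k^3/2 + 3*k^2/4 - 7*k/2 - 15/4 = (k/2 + 1/2)*(k - 5/2)*(k + 3)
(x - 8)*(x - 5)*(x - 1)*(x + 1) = x^4 - 13*x^3 + 39*x^2 + 13*x - 40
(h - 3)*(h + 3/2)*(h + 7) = h^3 + 11*h^2/2 - 15*h - 63/2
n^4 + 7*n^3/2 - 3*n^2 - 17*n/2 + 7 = (n - 1)^2*(n + 2)*(n + 7/2)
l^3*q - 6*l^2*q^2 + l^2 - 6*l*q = l*(l - 6*q)*(l*q + 1)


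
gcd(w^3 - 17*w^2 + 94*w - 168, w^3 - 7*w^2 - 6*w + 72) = w^2 - 10*w + 24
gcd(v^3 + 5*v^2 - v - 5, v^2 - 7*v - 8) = v + 1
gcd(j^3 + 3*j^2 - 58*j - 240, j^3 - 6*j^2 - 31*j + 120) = j^2 - 3*j - 40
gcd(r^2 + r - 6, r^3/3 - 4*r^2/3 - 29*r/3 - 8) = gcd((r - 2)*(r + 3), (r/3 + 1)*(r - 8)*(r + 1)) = r + 3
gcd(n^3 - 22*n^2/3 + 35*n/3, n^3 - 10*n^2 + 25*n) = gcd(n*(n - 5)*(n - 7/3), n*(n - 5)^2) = n^2 - 5*n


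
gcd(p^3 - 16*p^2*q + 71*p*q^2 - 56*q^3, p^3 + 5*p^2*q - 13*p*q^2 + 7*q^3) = p - q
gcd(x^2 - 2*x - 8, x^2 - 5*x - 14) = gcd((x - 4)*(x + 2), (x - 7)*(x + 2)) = x + 2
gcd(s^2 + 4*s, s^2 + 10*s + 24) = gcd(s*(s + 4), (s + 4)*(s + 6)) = s + 4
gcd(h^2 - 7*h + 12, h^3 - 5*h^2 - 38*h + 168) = h - 4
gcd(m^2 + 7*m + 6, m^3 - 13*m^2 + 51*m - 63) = 1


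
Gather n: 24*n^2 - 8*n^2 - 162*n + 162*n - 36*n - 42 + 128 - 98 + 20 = 16*n^2 - 36*n + 8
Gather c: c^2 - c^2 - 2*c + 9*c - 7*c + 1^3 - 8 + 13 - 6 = 0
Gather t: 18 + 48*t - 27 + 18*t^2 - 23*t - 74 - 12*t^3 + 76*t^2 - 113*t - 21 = -12*t^3 + 94*t^2 - 88*t - 104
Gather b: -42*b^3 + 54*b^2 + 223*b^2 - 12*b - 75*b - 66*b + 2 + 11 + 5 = -42*b^3 + 277*b^2 - 153*b + 18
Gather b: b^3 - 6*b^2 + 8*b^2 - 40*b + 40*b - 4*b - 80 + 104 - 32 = b^3 + 2*b^2 - 4*b - 8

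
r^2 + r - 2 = (r - 1)*(r + 2)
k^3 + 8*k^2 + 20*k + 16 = (k + 2)^2*(k + 4)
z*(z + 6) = z^2 + 6*z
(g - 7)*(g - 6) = g^2 - 13*g + 42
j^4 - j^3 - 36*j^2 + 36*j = j*(j - 6)*(j - 1)*(j + 6)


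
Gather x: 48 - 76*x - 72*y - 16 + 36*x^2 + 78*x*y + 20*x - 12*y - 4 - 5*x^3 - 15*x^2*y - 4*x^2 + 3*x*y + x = -5*x^3 + x^2*(32 - 15*y) + x*(81*y - 55) - 84*y + 28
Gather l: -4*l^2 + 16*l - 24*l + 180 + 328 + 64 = -4*l^2 - 8*l + 572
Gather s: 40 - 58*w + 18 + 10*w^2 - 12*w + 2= 10*w^2 - 70*w + 60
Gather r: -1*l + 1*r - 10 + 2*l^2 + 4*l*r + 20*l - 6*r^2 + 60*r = 2*l^2 + 19*l - 6*r^2 + r*(4*l + 61) - 10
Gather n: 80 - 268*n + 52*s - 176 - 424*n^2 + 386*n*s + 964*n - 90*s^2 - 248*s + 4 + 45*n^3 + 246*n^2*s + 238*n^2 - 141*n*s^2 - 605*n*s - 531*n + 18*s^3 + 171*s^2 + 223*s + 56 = 45*n^3 + n^2*(246*s - 186) + n*(-141*s^2 - 219*s + 165) + 18*s^3 + 81*s^2 + 27*s - 36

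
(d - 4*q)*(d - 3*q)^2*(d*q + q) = d^4*q - 10*d^3*q^2 + d^3*q + 33*d^2*q^3 - 10*d^2*q^2 - 36*d*q^4 + 33*d*q^3 - 36*q^4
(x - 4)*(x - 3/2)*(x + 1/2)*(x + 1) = x^4 - 4*x^3 - 7*x^2/4 + 25*x/4 + 3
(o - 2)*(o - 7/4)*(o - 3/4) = o^3 - 9*o^2/2 + 101*o/16 - 21/8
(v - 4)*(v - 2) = v^2 - 6*v + 8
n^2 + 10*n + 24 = (n + 4)*(n + 6)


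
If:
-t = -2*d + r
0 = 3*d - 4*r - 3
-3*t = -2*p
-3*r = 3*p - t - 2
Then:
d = 13/53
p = 84/53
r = -30/53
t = 56/53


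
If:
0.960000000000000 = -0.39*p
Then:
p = -2.46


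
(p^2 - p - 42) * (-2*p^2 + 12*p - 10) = -2*p^4 + 14*p^3 + 62*p^2 - 494*p + 420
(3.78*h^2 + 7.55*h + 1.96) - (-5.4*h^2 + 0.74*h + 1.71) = 9.18*h^2 + 6.81*h + 0.25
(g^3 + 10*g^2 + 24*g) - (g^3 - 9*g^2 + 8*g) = 19*g^2 + 16*g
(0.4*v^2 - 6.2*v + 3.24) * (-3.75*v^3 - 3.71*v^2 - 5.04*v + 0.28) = -1.5*v^5 + 21.766*v^4 + 8.836*v^3 + 19.3396*v^2 - 18.0656*v + 0.9072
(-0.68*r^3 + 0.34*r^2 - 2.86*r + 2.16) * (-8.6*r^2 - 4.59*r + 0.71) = 5.848*r^5 + 0.1972*r^4 + 22.5526*r^3 - 5.2072*r^2 - 11.945*r + 1.5336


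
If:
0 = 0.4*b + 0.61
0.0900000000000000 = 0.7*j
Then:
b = -1.52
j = 0.13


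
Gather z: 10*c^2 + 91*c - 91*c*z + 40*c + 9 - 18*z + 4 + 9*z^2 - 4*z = 10*c^2 + 131*c + 9*z^2 + z*(-91*c - 22) + 13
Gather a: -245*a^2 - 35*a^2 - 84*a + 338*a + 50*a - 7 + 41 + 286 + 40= -280*a^2 + 304*a + 360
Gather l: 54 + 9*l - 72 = 9*l - 18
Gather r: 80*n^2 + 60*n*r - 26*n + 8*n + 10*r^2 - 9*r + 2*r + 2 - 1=80*n^2 - 18*n + 10*r^2 + r*(60*n - 7) + 1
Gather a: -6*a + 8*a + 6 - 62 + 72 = 2*a + 16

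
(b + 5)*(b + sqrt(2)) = b^2 + sqrt(2)*b + 5*b + 5*sqrt(2)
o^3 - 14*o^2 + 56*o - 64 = (o - 8)*(o - 4)*(o - 2)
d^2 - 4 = (d - 2)*(d + 2)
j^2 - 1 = (j - 1)*(j + 1)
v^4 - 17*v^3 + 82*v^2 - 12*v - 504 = (v - 7)*(v - 6)^2*(v + 2)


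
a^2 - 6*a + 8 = (a - 4)*(a - 2)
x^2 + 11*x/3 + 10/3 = (x + 5/3)*(x + 2)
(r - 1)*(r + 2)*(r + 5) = r^3 + 6*r^2 + 3*r - 10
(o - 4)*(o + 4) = o^2 - 16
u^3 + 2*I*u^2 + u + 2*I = (u - I)*(u + I)*(u + 2*I)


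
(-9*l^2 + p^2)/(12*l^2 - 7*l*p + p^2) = (3*l + p)/(-4*l + p)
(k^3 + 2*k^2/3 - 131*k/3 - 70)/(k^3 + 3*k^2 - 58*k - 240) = (3*k^2 - 16*k - 35)/(3*(k^2 - 3*k - 40))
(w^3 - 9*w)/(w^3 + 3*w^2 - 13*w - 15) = w*(w + 3)/(w^2 + 6*w + 5)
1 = 1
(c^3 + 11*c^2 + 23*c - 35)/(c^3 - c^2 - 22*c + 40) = (c^2 + 6*c - 7)/(c^2 - 6*c + 8)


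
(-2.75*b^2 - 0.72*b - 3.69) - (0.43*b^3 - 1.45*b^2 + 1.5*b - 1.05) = -0.43*b^3 - 1.3*b^2 - 2.22*b - 2.64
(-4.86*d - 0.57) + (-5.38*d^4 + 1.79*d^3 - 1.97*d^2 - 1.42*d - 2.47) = -5.38*d^4 + 1.79*d^3 - 1.97*d^2 - 6.28*d - 3.04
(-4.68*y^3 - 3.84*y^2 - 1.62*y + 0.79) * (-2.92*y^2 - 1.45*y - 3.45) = 13.6656*y^5 + 17.9988*y^4 + 26.4444*y^3 + 13.2902*y^2 + 4.4435*y - 2.7255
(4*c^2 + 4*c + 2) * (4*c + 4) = 16*c^3 + 32*c^2 + 24*c + 8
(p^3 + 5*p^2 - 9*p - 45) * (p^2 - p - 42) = p^5 + 4*p^4 - 56*p^3 - 246*p^2 + 423*p + 1890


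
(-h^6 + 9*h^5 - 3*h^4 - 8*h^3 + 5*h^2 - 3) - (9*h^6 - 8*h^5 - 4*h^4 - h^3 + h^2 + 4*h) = -10*h^6 + 17*h^5 + h^4 - 7*h^3 + 4*h^2 - 4*h - 3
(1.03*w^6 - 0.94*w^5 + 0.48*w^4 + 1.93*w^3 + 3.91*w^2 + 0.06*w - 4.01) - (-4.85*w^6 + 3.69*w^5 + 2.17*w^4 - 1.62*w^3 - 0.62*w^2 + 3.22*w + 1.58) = 5.88*w^6 - 4.63*w^5 - 1.69*w^4 + 3.55*w^3 + 4.53*w^2 - 3.16*w - 5.59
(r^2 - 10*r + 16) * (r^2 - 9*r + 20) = r^4 - 19*r^3 + 126*r^2 - 344*r + 320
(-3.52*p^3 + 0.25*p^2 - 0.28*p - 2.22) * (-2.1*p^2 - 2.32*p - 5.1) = 7.392*p^5 + 7.6414*p^4 + 17.96*p^3 + 4.0366*p^2 + 6.5784*p + 11.322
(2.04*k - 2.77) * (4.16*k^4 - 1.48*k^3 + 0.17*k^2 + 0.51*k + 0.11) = 8.4864*k^5 - 14.5424*k^4 + 4.4464*k^3 + 0.5695*k^2 - 1.1883*k - 0.3047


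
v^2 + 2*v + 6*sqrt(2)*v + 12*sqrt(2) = (v + 2)*(v + 6*sqrt(2))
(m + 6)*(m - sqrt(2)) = m^2 - sqrt(2)*m + 6*m - 6*sqrt(2)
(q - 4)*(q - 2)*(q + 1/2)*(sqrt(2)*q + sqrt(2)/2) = sqrt(2)*q^4 - 5*sqrt(2)*q^3 + 9*sqrt(2)*q^2/4 + 13*sqrt(2)*q/2 + 2*sqrt(2)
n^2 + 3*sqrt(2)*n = n*(n + 3*sqrt(2))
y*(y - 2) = y^2 - 2*y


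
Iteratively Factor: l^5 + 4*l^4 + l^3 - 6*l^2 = (l + 3)*(l^4 + l^3 - 2*l^2) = l*(l + 3)*(l^3 + l^2 - 2*l) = l*(l + 2)*(l + 3)*(l^2 - l) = l^2*(l + 2)*(l + 3)*(l - 1)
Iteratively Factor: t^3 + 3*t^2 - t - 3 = (t - 1)*(t^2 + 4*t + 3) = (t - 1)*(t + 3)*(t + 1)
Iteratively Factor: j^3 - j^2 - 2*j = (j)*(j^2 - j - 2) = j*(j + 1)*(j - 2)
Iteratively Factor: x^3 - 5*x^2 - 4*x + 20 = (x - 2)*(x^2 - 3*x - 10) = (x - 5)*(x - 2)*(x + 2)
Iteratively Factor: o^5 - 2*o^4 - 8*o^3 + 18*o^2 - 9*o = (o - 1)*(o^4 - o^3 - 9*o^2 + 9*o) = (o - 3)*(o - 1)*(o^3 + 2*o^2 - 3*o) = (o - 3)*(o - 1)^2*(o^2 + 3*o) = o*(o - 3)*(o - 1)^2*(o + 3)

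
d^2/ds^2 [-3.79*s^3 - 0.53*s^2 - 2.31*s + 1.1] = -22.74*s - 1.06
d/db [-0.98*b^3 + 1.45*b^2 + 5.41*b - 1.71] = -2.94*b^2 + 2.9*b + 5.41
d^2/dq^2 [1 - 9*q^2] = -18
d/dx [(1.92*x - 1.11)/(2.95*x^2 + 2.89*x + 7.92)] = (-5.664*x^2 + 6.549*x + 18.4143)/(8.7025*x^4 + 17.051*x^3 + 55.0801*x^2 + 45.7776*x + 62.7264)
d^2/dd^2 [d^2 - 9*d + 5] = 2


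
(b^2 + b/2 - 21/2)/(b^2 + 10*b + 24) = (2*b^2 + b - 21)/(2*(b^2 + 10*b + 24))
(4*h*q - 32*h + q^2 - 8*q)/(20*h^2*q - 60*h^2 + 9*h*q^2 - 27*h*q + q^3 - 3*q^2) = (q - 8)/(5*h*q - 15*h + q^2 - 3*q)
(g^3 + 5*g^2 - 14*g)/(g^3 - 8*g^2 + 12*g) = (g + 7)/(g - 6)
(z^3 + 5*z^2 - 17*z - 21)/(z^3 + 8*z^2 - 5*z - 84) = (z + 1)/(z + 4)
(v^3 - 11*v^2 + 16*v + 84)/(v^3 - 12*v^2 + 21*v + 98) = (v - 6)/(v - 7)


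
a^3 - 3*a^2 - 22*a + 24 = (a - 6)*(a - 1)*(a + 4)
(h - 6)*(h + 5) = h^2 - h - 30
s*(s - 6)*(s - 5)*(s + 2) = s^4 - 9*s^3 + 8*s^2 + 60*s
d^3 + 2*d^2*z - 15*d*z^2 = d*(d - 3*z)*(d + 5*z)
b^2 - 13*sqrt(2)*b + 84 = (b - 7*sqrt(2))*(b - 6*sqrt(2))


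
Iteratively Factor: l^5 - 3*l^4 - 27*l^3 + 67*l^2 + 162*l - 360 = (l + 4)*(l^4 - 7*l^3 + l^2 + 63*l - 90) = (l - 5)*(l + 4)*(l^3 - 2*l^2 - 9*l + 18) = (l - 5)*(l + 3)*(l + 4)*(l^2 - 5*l + 6) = (l - 5)*(l - 2)*(l + 3)*(l + 4)*(l - 3)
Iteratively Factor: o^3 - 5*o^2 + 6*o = (o - 2)*(o^2 - 3*o) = (o - 3)*(o - 2)*(o)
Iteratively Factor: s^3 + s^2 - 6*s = (s - 2)*(s^2 + 3*s) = (s - 2)*(s + 3)*(s)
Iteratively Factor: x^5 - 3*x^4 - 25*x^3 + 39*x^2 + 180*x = (x)*(x^4 - 3*x^3 - 25*x^2 + 39*x + 180) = x*(x - 4)*(x^3 + x^2 - 21*x - 45) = x*(x - 5)*(x - 4)*(x^2 + 6*x + 9) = x*(x - 5)*(x - 4)*(x + 3)*(x + 3)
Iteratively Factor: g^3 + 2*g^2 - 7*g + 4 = (g - 1)*(g^2 + 3*g - 4) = (g - 1)^2*(g + 4)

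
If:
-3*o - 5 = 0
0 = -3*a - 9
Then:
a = -3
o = -5/3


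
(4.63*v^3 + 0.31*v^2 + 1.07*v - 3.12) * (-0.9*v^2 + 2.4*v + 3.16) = -4.167*v^5 + 10.833*v^4 + 14.4118*v^3 + 6.3556*v^2 - 4.1068*v - 9.8592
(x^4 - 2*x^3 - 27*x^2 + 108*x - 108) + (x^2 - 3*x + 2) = x^4 - 2*x^3 - 26*x^2 + 105*x - 106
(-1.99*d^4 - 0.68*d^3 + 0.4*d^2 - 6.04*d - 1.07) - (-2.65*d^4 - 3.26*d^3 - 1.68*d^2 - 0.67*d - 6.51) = 0.66*d^4 + 2.58*d^3 + 2.08*d^2 - 5.37*d + 5.44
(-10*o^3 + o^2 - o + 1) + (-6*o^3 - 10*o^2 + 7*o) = -16*o^3 - 9*o^2 + 6*o + 1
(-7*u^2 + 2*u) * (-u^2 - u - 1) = 7*u^4 + 5*u^3 + 5*u^2 - 2*u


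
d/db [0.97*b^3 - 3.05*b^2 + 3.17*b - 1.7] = 2.91*b^2 - 6.1*b + 3.17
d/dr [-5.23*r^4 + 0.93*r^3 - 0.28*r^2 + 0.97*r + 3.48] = -20.92*r^3 + 2.79*r^2 - 0.56*r + 0.97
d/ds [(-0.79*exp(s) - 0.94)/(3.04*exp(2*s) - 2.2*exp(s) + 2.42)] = (2.4016*exp(2*s) + 5.7152*exp(s) - 3.9798)*exp(s)/(9.2416*exp(4*s) - 13.376*exp(3*s) + 19.5536*exp(2*s) - 10.648*exp(s) + 5.8564)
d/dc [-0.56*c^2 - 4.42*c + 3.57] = -1.12*c - 4.42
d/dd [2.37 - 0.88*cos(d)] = 0.88*sin(d)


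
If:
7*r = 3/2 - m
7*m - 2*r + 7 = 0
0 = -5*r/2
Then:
No Solution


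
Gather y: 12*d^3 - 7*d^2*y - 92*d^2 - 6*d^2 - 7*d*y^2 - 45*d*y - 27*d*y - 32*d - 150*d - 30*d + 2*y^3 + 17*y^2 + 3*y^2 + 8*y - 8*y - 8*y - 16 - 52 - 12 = 12*d^3 - 98*d^2 - 212*d + 2*y^3 + y^2*(20 - 7*d) + y*(-7*d^2 - 72*d - 8) - 80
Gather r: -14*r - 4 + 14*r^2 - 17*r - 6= 14*r^2 - 31*r - 10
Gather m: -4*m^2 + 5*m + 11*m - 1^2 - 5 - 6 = -4*m^2 + 16*m - 12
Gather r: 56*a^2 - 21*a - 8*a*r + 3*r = 56*a^2 - 21*a + r*(3 - 8*a)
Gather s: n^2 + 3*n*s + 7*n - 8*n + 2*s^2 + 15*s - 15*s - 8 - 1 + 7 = n^2 + 3*n*s - n + 2*s^2 - 2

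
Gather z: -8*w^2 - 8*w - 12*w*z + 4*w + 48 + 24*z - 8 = -8*w^2 - 4*w + z*(24 - 12*w) + 40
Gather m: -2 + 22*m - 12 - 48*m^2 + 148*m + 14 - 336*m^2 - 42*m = -384*m^2 + 128*m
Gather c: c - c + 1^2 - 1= 0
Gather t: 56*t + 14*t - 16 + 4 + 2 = 70*t - 10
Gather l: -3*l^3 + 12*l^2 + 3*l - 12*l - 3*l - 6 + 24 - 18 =-3*l^3 + 12*l^2 - 12*l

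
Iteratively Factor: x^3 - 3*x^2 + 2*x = (x - 1)*(x^2 - 2*x) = (x - 2)*(x - 1)*(x)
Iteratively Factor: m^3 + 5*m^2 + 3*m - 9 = (m + 3)*(m^2 + 2*m - 3) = (m - 1)*(m + 3)*(m + 3)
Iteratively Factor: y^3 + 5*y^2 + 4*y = (y + 4)*(y^2 + y) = y*(y + 4)*(y + 1)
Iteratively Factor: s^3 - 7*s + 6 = (s + 3)*(s^2 - 3*s + 2) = (s - 2)*(s + 3)*(s - 1)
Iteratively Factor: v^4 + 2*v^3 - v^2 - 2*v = (v + 2)*(v^3 - v) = (v + 1)*(v + 2)*(v^2 - v) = (v - 1)*(v + 1)*(v + 2)*(v)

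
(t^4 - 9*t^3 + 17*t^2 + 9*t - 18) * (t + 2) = t^5 - 7*t^4 - t^3 + 43*t^2 - 36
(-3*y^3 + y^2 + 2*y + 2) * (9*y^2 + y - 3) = -27*y^5 + 6*y^4 + 28*y^3 + 17*y^2 - 4*y - 6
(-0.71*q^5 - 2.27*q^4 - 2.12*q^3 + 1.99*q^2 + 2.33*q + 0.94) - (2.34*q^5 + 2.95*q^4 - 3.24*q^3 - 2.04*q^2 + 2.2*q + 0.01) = -3.05*q^5 - 5.22*q^4 + 1.12*q^3 + 4.03*q^2 + 0.13*q + 0.93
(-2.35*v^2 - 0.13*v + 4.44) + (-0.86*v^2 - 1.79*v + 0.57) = -3.21*v^2 - 1.92*v + 5.01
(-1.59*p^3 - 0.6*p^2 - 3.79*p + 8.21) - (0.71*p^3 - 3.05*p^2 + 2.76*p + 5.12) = -2.3*p^3 + 2.45*p^2 - 6.55*p + 3.09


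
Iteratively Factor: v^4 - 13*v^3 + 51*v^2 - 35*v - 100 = (v - 4)*(v^3 - 9*v^2 + 15*v + 25) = (v - 5)*(v - 4)*(v^2 - 4*v - 5) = (v - 5)^2*(v - 4)*(v + 1)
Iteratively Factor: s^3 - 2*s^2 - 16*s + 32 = (s + 4)*(s^2 - 6*s + 8) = (s - 2)*(s + 4)*(s - 4)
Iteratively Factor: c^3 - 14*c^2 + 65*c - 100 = (c - 5)*(c^2 - 9*c + 20) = (c - 5)*(c - 4)*(c - 5)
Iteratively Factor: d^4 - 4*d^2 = (d)*(d^3 - 4*d) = d*(d + 2)*(d^2 - 2*d) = d^2*(d + 2)*(d - 2)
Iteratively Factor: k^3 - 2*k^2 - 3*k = (k - 3)*(k^2 + k) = k*(k - 3)*(k + 1)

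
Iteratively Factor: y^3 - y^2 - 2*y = (y + 1)*(y^2 - 2*y) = y*(y + 1)*(y - 2)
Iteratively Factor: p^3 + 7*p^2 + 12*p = (p + 3)*(p^2 + 4*p) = (p + 3)*(p + 4)*(p)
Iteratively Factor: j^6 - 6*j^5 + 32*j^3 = (j - 4)*(j^5 - 2*j^4 - 8*j^3) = j*(j - 4)*(j^4 - 2*j^3 - 8*j^2) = j*(j - 4)^2*(j^3 + 2*j^2) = j^2*(j - 4)^2*(j^2 + 2*j) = j^2*(j - 4)^2*(j + 2)*(j)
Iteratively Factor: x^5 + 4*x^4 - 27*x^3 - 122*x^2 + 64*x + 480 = (x - 2)*(x^4 + 6*x^3 - 15*x^2 - 152*x - 240) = (x - 2)*(x + 4)*(x^3 + 2*x^2 - 23*x - 60) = (x - 2)*(x + 3)*(x + 4)*(x^2 - x - 20) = (x - 5)*(x - 2)*(x + 3)*(x + 4)*(x + 4)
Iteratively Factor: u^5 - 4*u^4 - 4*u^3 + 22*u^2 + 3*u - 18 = (u + 2)*(u^4 - 6*u^3 + 8*u^2 + 6*u - 9) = (u - 1)*(u + 2)*(u^3 - 5*u^2 + 3*u + 9) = (u - 1)*(u + 1)*(u + 2)*(u^2 - 6*u + 9) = (u - 3)*(u - 1)*(u + 1)*(u + 2)*(u - 3)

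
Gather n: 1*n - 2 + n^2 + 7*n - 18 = n^2 + 8*n - 20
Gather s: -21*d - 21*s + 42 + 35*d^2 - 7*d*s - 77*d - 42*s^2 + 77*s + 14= 35*d^2 - 98*d - 42*s^2 + s*(56 - 7*d) + 56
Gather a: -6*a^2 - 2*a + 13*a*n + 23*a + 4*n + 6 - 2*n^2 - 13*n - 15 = -6*a^2 + a*(13*n + 21) - 2*n^2 - 9*n - 9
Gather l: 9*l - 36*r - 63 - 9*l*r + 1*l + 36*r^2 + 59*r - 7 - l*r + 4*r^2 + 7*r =l*(10 - 10*r) + 40*r^2 + 30*r - 70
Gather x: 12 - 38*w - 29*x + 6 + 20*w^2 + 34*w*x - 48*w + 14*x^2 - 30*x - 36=20*w^2 - 86*w + 14*x^2 + x*(34*w - 59) - 18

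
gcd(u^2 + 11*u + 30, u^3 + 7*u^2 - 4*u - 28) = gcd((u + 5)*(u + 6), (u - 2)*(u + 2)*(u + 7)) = 1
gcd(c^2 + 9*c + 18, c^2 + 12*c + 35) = 1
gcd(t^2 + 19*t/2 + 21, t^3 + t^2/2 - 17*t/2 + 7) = t + 7/2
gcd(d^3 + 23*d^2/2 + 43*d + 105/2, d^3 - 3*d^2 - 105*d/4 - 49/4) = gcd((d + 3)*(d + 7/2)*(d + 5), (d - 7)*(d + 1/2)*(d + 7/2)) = d + 7/2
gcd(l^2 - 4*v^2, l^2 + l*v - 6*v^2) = -l + 2*v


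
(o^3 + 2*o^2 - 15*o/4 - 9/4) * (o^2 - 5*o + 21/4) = o^5 - 3*o^4 - 17*o^3/2 + 27*o^2 - 135*o/16 - 189/16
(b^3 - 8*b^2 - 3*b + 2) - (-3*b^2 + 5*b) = b^3 - 5*b^2 - 8*b + 2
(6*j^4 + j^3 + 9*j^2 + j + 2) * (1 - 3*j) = -18*j^5 + 3*j^4 - 26*j^3 + 6*j^2 - 5*j + 2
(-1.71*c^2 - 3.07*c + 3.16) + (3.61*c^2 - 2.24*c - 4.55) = 1.9*c^2 - 5.31*c - 1.39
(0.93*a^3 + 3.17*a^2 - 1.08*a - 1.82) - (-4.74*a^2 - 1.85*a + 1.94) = 0.93*a^3 + 7.91*a^2 + 0.77*a - 3.76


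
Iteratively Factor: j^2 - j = (j - 1)*(j)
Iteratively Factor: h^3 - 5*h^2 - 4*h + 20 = (h - 2)*(h^2 - 3*h - 10) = (h - 2)*(h + 2)*(h - 5)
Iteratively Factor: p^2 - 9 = (p - 3)*(p + 3)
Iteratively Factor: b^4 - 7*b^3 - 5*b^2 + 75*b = (b)*(b^3 - 7*b^2 - 5*b + 75) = b*(b + 3)*(b^2 - 10*b + 25) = b*(b - 5)*(b + 3)*(b - 5)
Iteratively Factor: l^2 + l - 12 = (l + 4)*(l - 3)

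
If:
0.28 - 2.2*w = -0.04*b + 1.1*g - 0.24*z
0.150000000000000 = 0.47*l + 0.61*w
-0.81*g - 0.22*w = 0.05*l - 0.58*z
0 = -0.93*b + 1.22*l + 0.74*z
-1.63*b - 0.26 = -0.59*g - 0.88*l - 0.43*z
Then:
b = -0.49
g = -0.45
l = -0.05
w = 0.29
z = -0.53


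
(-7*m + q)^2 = 49*m^2 - 14*m*q + q^2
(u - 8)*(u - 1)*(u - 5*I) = u^3 - 9*u^2 - 5*I*u^2 + 8*u + 45*I*u - 40*I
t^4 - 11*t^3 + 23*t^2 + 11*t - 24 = (t - 8)*(t - 3)*(t - 1)*(t + 1)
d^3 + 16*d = d*(d - 4*I)*(d + 4*I)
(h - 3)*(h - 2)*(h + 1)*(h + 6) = h^4 + 2*h^3 - 23*h^2 + 12*h + 36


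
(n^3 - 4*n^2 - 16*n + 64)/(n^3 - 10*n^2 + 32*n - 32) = (n + 4)/(n - 2)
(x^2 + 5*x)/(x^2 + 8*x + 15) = x/(x + 3)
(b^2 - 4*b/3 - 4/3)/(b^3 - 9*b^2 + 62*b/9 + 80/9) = 3*(b - 2)/(3*b^2 - 29*b + 40)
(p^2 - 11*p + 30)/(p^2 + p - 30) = (p - 6)/(p + 6)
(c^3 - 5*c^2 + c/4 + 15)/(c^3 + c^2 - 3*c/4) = (2*c^2 - 13*c + 20)/(c*(2*c - 1))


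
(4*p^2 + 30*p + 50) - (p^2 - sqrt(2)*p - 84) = 3*p^2 + sqrt(2)*p + 30*p + 134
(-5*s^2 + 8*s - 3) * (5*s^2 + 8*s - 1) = -25*s^4 + 54*s^2 - 32*s + 3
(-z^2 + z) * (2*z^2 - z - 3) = -2*z^4 + 3*z^3 + 2*z^2 - 3*z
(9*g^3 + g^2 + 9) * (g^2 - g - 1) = 9*g^5 - 8*g^4 - 10*g^3 + 8*g^2 - 9*g - 9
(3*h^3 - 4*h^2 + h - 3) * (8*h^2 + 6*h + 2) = 24*h^5 - 14*h^4 - 10*h^3 - 26*h^2 - 16*h - 6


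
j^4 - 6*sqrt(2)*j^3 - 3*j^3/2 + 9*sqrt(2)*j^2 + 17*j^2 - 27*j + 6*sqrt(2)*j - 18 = (j - 2)*(j + 1/2)*(j - 3*sqrt(2))^2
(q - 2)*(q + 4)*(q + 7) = q^3 + 9*q^2 + 6*q - 56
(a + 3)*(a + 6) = a^2 + 9*a + 18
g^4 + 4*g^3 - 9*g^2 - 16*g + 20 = (g - 2)*(g - 1)*(g + 2)*(g + 5)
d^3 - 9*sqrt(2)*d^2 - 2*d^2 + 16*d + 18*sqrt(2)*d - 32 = (d - 2)*(d - 8*sqrt(2))*(d - sqrt(2))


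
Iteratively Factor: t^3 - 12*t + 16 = (t - 2)*(t^2 + 2*t - 8) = (t - 2)*(t + 4)*(t - 2)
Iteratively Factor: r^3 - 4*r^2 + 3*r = (r - 3)*(r^2 - r) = (r - 3)*(r - 1)*(r)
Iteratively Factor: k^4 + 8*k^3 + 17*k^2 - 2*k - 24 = (k + 3)*(k^3 + 5*k^2 + 2*k - 8) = (k - 1)*(k + 3)*(k^2 + 6*k + 8) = (k - 1)*(k + 3)*(k + 4)*(k + 2)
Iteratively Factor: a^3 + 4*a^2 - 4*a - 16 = (a + 2)*(a^2 + 2*a - 8) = (a + 2)*(a + 4)*(a - 2)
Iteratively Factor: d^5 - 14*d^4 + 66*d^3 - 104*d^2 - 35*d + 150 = (d + 1)*(d^4 - 15*d^3 + 81*d^2 - 185*d + 150) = (d - 5)*(d + 1)*(d^3 - 10*d^2 + 31*d - 30) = (d - 5)*(d - 2)*(d + 1)*(d^2 - 8*d + 15) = (d - 5)^2*(d - 2)*(d + 1)*(d - 3)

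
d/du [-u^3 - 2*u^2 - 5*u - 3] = -3*u^2 - 4*u - 5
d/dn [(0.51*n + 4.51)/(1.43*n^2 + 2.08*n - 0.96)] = (0.7293*n^2 + 1.0608*n - (0.51*n + 4.51)*(2.86*n + 2.08) - 0.4896)/(1.43*n^2 + 2.08*n - 0.96)^2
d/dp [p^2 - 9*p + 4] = 2*p - 9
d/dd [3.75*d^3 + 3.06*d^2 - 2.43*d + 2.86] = 11.25*d^2 + 6.12*d - 2.43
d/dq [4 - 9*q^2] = -18*q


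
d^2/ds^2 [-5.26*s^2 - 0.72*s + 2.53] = -10.5200000000000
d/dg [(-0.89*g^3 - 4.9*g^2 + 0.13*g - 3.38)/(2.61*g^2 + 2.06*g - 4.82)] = (-2.3229*g^4 - 3.6668*g^3 + 2.4361*g^2 + 64.8796*g + 6.3362)/(6.8121*g^4 + 10.7532*g^3 - 20.9168*g^2 - 19.8584*g + 23.2324)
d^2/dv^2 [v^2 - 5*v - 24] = 2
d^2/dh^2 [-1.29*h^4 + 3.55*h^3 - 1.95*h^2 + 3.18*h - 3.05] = -15.48*h^2 + 21.3*h - 3.9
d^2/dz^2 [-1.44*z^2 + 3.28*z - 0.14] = -2.88000000000000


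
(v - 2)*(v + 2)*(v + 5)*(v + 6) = v^4 + 11*v^3 + 26*v^2 - 44*v - 120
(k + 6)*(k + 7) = k^2 + 13*k + 42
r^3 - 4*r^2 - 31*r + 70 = (r - 7)*(r - 2)*(r + 5)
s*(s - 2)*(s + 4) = s^3 + 2*s^2 - 8*s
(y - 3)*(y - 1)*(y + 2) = y^3 - 2*y^2 - 5*y + 6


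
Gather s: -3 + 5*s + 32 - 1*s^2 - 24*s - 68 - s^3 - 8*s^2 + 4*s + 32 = -s^3 - 9*s^2 - 15*s - 7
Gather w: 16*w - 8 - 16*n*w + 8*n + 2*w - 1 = 8*n + w*(18 - 16*n) - 9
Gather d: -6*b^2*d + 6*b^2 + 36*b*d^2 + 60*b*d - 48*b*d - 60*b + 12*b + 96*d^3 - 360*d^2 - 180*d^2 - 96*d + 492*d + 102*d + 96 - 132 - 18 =6*b^2 - 48*b + 96*d^3 + d^2*(36*b - 540) + d*(-6*b^2 + 12*b + 498) - 54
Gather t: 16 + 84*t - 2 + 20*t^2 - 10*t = 20*t^2 + 74*t + 14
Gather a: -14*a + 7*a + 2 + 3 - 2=3 - 7*a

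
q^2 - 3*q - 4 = (q - 4)*(q + 1)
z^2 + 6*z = z*(z + 6)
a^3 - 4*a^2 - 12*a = a*(a - 6)*(a + 2)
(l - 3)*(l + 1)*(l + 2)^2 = l^4 + 2*l^3 - 7*l^2 - 20*l - 12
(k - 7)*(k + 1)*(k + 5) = k^3 - k^2 - 37*k - 35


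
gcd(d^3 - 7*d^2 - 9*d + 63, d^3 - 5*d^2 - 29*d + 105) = d^2 - 10*d + 21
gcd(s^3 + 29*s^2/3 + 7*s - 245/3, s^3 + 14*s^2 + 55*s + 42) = s + 7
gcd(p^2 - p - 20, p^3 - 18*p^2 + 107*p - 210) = p - 5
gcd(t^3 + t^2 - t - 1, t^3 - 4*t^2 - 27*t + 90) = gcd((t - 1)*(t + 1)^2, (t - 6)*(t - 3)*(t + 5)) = 1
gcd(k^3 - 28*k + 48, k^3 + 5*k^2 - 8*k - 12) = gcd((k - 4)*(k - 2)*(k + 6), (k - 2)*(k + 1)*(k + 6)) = k^2 + 4*k - 12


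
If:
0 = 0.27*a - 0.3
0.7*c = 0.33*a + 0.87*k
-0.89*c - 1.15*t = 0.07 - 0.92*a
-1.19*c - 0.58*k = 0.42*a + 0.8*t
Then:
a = 1.11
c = -0.85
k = -1.11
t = 1.49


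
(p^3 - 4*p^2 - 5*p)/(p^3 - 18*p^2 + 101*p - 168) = p*(p^2 - 4*p - 5)/(p^3 - 18*p^2 + 101*p - 168)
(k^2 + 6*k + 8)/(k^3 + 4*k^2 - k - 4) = (k + 2)/(k^2 - 1)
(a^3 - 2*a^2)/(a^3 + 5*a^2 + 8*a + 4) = a^2*(a - 2)/(a^3 + 5*a^2 + 8*a + 4)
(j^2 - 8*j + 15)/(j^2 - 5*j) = (j - 3)/j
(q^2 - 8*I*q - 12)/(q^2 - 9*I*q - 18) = (q - 2*I)/(q - 3*I)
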